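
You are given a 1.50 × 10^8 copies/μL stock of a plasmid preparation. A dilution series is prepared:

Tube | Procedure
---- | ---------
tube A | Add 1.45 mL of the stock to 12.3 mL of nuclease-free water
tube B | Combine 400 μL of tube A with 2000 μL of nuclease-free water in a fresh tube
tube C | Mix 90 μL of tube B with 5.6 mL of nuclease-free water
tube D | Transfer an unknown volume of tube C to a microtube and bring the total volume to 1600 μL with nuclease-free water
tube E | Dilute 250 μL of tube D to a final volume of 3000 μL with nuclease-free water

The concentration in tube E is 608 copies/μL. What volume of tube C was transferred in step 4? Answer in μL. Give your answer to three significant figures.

Step 1: 1.45 mL + 12.3 mL = 13.75 mL total → factor 13.75/1.45 = 9.4828
Step 2: 400 μL + 2000 μL = 2400 μL total → factor 2400/400 = 6
Step 3: 90 μL + 5.6 mL = 5690 μL total → factor 5690/90 = 63.222
Step 4: v brought to 1600 μL → factor = 1600 μL/v
Step 5: 250 μL brought to 3000 μL → factor 3000/250 = 12
Product of known-step factors = 43166
Overall factor = 1.50 × 10^8 copies/μL / (608 copies/μL) = 2.4671 × 10^5
Step-4 factor = 2.4671 × 10^5 / 43166 = 5.7155
v = 1600 μL / 5.7155 = 280 μL

280 μL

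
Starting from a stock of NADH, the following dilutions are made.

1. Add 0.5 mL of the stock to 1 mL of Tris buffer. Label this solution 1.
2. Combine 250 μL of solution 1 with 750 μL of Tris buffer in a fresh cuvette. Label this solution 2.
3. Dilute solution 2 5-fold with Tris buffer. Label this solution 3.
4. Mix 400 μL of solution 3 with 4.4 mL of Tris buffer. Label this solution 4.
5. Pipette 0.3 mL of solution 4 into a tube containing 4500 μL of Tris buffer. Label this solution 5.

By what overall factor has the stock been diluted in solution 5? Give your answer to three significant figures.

1.15 × 10^4

Step 1: 0.5 mL + 1 mL = 1.5 mL total → factor 1.5/0.5 = 3
Step 2: 250 μL + 750 μL = 1000 μL total → factor 1000/250 = 4
Step 3: 5-fold → factor 5
Step 4: 400 μL + 4.4 mL = 4800 μL total → factor 4800/400 = 12
Step 5: 0.3 mL + 4500 μL = 4.8 mL total → factor 4.8/0.3 = 16
Overall dilution factor = 3 × 4 × 5 × 12 × 16 = 11520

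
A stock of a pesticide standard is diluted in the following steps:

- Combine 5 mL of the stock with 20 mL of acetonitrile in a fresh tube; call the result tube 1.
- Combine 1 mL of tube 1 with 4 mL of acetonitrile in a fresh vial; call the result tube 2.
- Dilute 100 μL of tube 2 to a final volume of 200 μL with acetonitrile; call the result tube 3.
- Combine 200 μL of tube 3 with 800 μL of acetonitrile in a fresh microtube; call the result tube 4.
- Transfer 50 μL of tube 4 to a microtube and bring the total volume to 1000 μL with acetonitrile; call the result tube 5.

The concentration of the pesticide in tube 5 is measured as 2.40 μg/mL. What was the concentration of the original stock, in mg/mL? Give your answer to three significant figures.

12.0 mg/mL

Step 1: 5 mL + 20 mL = 25 mL total → factor 25/5 = 5
Step 2: 1 mL + 4 mL = 5 mL total → factor 5/1 = 5
Step 3: 100 μL brought to 200 μL → factor 200/100 = 2
Step 4: 200 μL + 800 μL = 1000 μL total → factor 1000/200 = 5
Step 5: 50 μL brought to 1000 μL → factor 1000/50 = 20
Overall dilution factor = 5 × 5 × 2 × 5 × 20 = 5000
Stock = 2.40 μg/mL × 5000 = 1.200 × 10^4 μg/mL = 12.0 mg/mL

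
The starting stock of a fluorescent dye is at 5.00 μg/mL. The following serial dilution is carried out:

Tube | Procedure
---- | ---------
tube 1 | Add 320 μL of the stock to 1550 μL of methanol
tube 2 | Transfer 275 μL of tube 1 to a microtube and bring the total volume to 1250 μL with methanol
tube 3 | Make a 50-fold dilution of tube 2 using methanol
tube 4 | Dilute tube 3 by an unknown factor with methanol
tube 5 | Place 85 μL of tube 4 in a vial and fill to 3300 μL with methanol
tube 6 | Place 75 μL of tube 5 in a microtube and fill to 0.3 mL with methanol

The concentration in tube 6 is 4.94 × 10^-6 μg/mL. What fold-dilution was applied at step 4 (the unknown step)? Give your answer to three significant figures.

Step 1: 320 μL + 1550 μL = 1870 μL total → factor 1870/320 = 5.8438
Step 2: 275 μL brought to 1250 μL → factor 1250/275 = 4.5455
Step 3: 50-fold → factor 50
Step 4: unknown factor x
Step 5: 85 μL brought to 3300 μL → factor 3300/85 = 38.824
Step 6: 75 μL brought to 0.3 mL → factor 300/75 = 4
Product of known-step factors = 2.0625 × 10^5
Overall factor = 5.00 μg/mL / (4.94 × 10^-6 μg/mL) = 1.0121 × 10^6
x = 1.0121 × 10^6 / 2.0625 × 10^5 = 4.91

4.91-fold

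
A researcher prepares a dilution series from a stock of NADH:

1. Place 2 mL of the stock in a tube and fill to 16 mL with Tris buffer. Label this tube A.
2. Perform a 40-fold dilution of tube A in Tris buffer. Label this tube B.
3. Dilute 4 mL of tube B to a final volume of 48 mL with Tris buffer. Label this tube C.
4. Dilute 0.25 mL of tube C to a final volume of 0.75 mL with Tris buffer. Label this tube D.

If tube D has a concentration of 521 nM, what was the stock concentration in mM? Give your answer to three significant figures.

6.00 mM

Step 1: 2 mL brought to 16 mL → factor 16/2 = 8
Step 2: 40-fold → factor 40
Step 3: 4 mL brought to 48 mL → factor 48/4 = 12
Step 4: 0.25 mL brought to 0.75 mL → factor 0.75/0.25 = 3
Overall dilution factor = 8 × 40 × 12 × 3 = 11520
Stock = 521 nM × 11520 = 6.002 × 10^6 nM = 6.00 mM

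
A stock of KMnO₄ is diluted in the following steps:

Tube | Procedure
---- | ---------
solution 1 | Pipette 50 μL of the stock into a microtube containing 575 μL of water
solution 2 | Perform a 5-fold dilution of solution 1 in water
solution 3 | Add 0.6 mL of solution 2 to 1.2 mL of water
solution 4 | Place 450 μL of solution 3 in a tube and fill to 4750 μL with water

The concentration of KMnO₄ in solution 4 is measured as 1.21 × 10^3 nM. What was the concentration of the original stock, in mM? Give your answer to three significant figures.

Step 1: 50 μL + 575 μL = 625 μL total → factor 625/50 = 12.5
Step 2: 5-fold → factor 5
Step 3: 0.6 mL + 1.2 mL = 1.8 mL total → factor 1.8/0.6 = 3
Step 4: 450 μL brought to 4750 μL → factor 4750/450 = 10.556
Overall dilution factor = 12.5 × 5 × 3 × 10.556 = 1979.2
Stock = 1.21 × 10^3 nM × 1979.2 = 2.395 × 10^6 nM = 2.39 mM

2.39 mM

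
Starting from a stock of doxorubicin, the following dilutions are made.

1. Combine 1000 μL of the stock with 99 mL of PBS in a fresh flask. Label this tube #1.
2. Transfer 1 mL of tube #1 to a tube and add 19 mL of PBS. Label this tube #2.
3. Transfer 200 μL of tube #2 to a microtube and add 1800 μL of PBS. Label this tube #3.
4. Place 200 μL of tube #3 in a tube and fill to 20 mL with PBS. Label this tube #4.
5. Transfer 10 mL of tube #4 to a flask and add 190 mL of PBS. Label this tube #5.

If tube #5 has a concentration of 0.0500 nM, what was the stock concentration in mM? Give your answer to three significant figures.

2.00 mM

Step 1: 1000 μL + 99 mL = 1 × 10^5 μL total → factor 1 × 10^5/1000 = 100
Step 2: 1 mL + 19 mL = 20 mL total → factor 20/1 = 20
Step 3: 200 μL + 1800 μL = 2000 μL total → factor 2000/200 = 10
Step 4: 200 μL brought to 20 mL → factor 20000/200 = 100
Step 5: 10 mL + 190 mL = 200 mL total → factor 200/10 = 20
Overall dilution factor = 100 × 20 × 10 × 100 × 20 = 4 × 10^7
Stock = 0.0500 nM × 4 × 10^7 = 2.000 × 10^6 nM = 2.00 mM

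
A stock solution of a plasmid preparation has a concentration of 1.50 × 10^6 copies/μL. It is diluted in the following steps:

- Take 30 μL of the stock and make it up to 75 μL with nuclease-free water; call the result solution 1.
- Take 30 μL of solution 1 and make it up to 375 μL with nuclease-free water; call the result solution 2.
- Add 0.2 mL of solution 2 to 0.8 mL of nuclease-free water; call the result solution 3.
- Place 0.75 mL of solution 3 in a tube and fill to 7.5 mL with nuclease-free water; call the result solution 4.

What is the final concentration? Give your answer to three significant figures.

Step 1: 30 μL brought to 75 μL → factor 75/30 = 2.5
Step 2: 30 μL brought to 375 μL → factor 375/30 = 12.5
Step 3: 0.2 mL + 0.8 mL = 1 mL total → factor 1/0.2 = 5
Step 4: 0.75 mL brought to 7.5 mL → factor 7.5/0.75 = 10
Overall dilution factor = 2.5 × 12.5 × 5 × 10 = 1562.5
Final = 1.50 × 10^6 copies/μL / 1562.5 = 960 copies/μL

960 copies/μL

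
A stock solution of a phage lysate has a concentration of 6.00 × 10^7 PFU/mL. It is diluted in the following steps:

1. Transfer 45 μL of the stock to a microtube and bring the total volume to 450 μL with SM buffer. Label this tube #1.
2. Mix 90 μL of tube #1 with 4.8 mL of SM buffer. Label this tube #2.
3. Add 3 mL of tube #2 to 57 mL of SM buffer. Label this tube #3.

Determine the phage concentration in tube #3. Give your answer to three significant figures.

5.52 × 10^3 PFU/mL

Step 1: 45 μL brought to 450 μL → factor 450/45 = 10
Step 2: 90 μL + 4.8 mL = 4890 μL total → factor 4890/90 = 54.333
Step 3: 3 mL + 57 mL = 60 mL total → factor 60/3 = 20
Overall dilution factor = 10 × 54.333 × 20 = 10867
Final = 6.00 × 10^7 PFU/mL / 10867 = 5.52 × 10^3 PFU/mL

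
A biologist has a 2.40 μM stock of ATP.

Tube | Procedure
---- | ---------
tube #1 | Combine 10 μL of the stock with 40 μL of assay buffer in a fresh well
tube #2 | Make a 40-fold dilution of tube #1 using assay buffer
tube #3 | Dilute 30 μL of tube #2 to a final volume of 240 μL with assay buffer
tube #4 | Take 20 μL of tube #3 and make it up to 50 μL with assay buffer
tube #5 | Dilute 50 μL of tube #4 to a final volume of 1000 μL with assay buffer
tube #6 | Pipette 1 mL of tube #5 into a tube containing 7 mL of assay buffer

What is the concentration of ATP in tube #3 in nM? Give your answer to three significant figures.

1.50 nM

Step 1: 10 μL + 40 μL = 50 μL total → factor 50/10 = 5
Step 2: 40-fold → factor 40
Step 3: 30 μL brought to 240 μL → factor 240/30 = 8
Dilution factor through tube #3 = 5 × 40 × 8 = 1600
[tube #3] = 2.40 μM / 1600 = 0.001500 μM = 1.50 nM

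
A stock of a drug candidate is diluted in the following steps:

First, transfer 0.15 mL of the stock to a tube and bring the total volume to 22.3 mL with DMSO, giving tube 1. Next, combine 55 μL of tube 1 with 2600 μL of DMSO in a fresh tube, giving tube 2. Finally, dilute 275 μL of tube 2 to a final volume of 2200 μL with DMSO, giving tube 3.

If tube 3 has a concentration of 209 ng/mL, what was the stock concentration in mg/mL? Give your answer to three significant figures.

12.0 mg/mL

Step 1: 0.15 mL brought to 22.3 mL → factor 22.3/0.15 = 148.67
Step 2: 55 μL + 2600 μL = 2655 μL total → factor 2655/55 = 48.273
Step 3: 275 μL brought to 2200 μL → factor 2200/275 = 8
Overall dilution factor = 148.67 × 48.273 × 8 = 57412
Stock = 209 ng/mL × 57412 = 1.200 × 10^7 ng/mL = 12.0 mg/mL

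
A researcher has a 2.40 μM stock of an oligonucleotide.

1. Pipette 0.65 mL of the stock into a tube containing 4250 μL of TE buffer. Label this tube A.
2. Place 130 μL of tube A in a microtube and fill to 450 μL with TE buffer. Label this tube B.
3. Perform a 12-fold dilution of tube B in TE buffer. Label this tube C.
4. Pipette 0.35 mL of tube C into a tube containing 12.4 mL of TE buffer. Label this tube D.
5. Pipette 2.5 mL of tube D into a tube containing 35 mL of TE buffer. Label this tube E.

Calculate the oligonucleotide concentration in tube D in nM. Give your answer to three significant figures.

Step 1: 0.65 mL + 4250 μL = 4.9 mL total → factor 4.9/0.65 = 7.5385
Step 2: 130 μL brought to 450 μL → factor 450/130 = 3.4615
Step 3: 12-fold → factor 12
Step 4: 0.35 mL + 12.4 mL = 12.75 mL total → factor 12.75/0.35 = 36.429
Dilution factor through tube D = 7.5385 × 3.4615 × 12 × 36.429 = 11407
[tube D] = 2.40 μM / 11407 = 0.0002104 μM = 0.210 nM

0.210 nM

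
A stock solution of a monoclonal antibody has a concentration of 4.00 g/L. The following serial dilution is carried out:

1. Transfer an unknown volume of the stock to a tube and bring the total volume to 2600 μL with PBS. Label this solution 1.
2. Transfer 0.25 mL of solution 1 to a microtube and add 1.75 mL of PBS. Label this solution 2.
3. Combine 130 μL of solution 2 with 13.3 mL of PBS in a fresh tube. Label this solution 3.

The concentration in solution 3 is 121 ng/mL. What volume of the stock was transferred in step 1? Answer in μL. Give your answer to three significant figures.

Step 1: v brought to 2600 μL → factor = 2600 μL/v
Step 2: 0.25 mL + 1.75 mL = 2 mL total → factor 2/0.25 = 8
Step 3: 130 μL + 13.3 mL = 13430 μL total → factor 13430/130 = 103.31
Product of known-step factors = 826.46
Overall factor = 4.00 g/L / (121 ng/mL) = 33058
Step-1 factor = 33058 / 826.46 = 39.999
v = 2600 μL / 39.999 = 65.0 μL

65.0 μL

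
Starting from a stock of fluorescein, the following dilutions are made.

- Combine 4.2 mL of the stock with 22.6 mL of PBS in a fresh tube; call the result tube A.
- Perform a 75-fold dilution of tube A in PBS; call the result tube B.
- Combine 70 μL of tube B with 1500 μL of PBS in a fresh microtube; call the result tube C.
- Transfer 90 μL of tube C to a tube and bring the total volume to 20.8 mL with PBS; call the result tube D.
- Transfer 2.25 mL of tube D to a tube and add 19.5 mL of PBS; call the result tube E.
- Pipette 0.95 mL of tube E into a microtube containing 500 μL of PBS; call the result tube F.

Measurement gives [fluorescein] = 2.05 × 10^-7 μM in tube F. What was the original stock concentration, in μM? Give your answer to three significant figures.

7.50 μM

Step 1: 4.2 mL + 22.6 mL = 26.8 mL total → factor 26.8/4.2 = 6.381
Step 2: 75-fold → factor 75
Step 3: 70 μL + 1500 μL = 1570 μL total → factor 1570/70 = 22.429
Step 4: 90 μL brought to 20.8 mL → factor 20800/90 = 231.11
Step 5: 2.25 mL + 19.5 mL = 21.75 mL total → factor 21.75/2.25 = 9.6667
Step 6: 0.95 mL + 500 μL = 1.45 mL total → factor 1.45/0.95 = 1.5263
Overall dilution factor = 6.381 × 75 × 22.429 × 231.11 × 9.6667 × 1.5263 = 3.6601 × 10^7
Stock = 2.05 × 10^-7 μM × 3.6601 × 10^7 = 7.50 μM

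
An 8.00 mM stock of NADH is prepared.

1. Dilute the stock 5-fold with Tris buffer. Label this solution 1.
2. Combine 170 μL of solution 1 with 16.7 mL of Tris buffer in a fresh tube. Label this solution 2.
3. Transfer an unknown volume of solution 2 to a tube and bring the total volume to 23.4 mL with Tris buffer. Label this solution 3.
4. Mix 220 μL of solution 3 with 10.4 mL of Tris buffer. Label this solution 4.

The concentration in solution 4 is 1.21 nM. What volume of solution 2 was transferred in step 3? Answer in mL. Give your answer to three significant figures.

0.0848 mL

Step 1: 5-fold → factor 5
Step 2: 170 μL + 16.7 mL = 16870 μL total → factor 16870/170 = 99.235
Step 3: v brought to 23.4 mL → factor = 23.4 mL/v
Step 4: 220 μL + 10.4 mL = 10620 μL total → factor 10620/220 = 48.273
Product of known-step factors = 23952
Overall factor = 8.00 mM / (1.21 nM) = 6.6116 × 10^6
Step-3 factor = 6.6116 × 10^6 / 23952 = 276.04
v = 23.4 mL / 276.04 = 0.0848 mL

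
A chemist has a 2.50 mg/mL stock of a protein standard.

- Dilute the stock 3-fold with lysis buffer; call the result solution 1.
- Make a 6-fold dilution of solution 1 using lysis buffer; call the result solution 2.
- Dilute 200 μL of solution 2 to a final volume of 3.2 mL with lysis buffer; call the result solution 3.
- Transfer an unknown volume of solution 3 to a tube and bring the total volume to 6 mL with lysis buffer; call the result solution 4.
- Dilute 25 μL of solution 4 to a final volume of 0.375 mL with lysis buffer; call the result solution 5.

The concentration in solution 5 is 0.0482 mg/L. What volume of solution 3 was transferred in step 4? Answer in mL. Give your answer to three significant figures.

0.500 mL

Step 1: 3-fold → factor 3
Step 2: 6-fold → factor 6
Step 3: 200 μL brought to 3.2 mL → factor 3200/200 = 16
Step 4: v brought to 6 mL → factor = 6 mL/v
Step 5: 25 μL brought to 0.375 mL → factor 375/25 = 15
Product of known-step factors = 4320
Overall factor = 2.50 mg/mL / (0.0482 mg/L) = 51867
Step-4 factor = 51867 / 4320 = 12.006
v = 6 mL / 12.006 = 0.500 mL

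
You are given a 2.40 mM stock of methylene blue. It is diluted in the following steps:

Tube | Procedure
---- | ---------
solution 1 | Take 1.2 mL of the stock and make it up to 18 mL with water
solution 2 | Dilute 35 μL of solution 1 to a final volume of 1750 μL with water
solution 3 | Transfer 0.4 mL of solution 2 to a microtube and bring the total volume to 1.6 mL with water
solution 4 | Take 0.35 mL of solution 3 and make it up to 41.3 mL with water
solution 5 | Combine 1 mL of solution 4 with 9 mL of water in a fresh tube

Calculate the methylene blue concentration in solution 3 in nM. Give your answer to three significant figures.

Step 1: 1.2 mL brought to 18 mL → factor 18/1.2 = 15
Step 2: 35 μL brought to 1750 μL → factor 1750/35 = 50
Step 3: 0.4 mL brought to 1.6 mL → factor 1.6/0.4 = 4
Dilution factor through solution 3 = 15 × 50 × 4 = 3000
[solution 3] = 2.40 mM / 3000 = 0.0008000 mM = 800 nM

800 nM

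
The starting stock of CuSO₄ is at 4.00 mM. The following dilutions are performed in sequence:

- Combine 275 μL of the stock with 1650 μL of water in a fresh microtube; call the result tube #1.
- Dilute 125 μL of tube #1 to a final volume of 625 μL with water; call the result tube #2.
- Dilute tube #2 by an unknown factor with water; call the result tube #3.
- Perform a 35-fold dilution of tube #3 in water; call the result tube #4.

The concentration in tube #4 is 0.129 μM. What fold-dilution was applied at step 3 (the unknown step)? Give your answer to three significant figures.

25.3-fold

Step 1: 275 μL + 1650 μL = 1925 μL total → factor 1925/275 = 7
Step 2: 125 μL brought to 625 μL → factor 625/125 = 5
Step 3: unknown factor x
Step 4: 35-fold → factor 35
Product of known-step factors = 1225
Overall factor = 4.00 mM / (0.129 μM) = 31008
x = 31008 / 1225 = 25.3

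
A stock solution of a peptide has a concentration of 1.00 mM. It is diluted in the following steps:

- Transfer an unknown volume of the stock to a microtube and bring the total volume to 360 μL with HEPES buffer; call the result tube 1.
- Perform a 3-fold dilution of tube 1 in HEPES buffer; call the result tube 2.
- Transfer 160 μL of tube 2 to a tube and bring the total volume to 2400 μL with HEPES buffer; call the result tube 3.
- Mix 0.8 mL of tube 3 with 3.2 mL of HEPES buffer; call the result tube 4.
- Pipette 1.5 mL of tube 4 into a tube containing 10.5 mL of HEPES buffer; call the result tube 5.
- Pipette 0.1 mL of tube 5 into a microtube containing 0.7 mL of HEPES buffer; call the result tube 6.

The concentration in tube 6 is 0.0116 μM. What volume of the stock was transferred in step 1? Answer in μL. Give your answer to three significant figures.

60.1 μL

Step 1: v brought to 360 μL → factor = 360 μL/v
Step 2: 3-fold → factor 3
Step 3: 160 μL brought to 2400 μL → factor 2400/160 = 15
Step 4: 0.8 mL + 3.2 mL = 4 mL total → factor 4/0.8 = 5
Step 5: 1.5 mL + 10.5 mL = 12 mL total → factor 12/1.5 = 8
Step 6: 0.1 mL + 0.7 mL = 0.8 mL total → factor 0.8/0.1 = 8
Product of known-step factors = 14400
Overall factor = 1.00 mM / (0.0116 μM) = 86207
Step-1 factor = 86207 / 14400 = 5.9866
v = 360 μL / 5.9866 = 60.1 μL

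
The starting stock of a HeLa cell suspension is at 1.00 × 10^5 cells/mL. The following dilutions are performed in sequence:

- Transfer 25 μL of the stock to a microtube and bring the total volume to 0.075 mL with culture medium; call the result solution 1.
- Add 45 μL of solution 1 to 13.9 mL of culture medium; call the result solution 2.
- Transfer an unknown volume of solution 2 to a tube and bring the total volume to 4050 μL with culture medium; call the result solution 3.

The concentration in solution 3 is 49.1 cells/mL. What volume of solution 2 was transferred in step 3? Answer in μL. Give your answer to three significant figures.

Step 1: 25 μL brought to 0.075 mL → factor 75/25 = 3
Step 2: 45 μL + 13.9 mL = 13945 μL total → factor 13945/45 = 309.89
Step 3: v brought to 4050 μL → factor = 4050 μL/v
Product of known-step factors = 929.67
Overall factor = 1.00 × 10^5 cells/mL / (49.1 cells/mL) = 2036.7
Step-3 factor = 2036.7 / 929.67 = 2.1907
v = 4050 μL / 2.1907 = 1.85 × 10^3 μL

1.85 × 10^3 μL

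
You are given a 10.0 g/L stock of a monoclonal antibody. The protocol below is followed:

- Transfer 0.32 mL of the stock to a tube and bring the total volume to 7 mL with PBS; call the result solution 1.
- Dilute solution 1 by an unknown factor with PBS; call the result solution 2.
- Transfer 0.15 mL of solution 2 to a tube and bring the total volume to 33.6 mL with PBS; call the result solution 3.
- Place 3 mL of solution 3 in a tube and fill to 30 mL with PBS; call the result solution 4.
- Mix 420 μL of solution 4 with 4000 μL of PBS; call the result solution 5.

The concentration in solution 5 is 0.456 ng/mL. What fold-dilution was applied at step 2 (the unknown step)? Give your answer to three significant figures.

Step 1: 0.32 mL brought to 7 mL → factor 7/0.32 = 21.875
Step 2: unknown factor x
Step 3: 0.15 mL brought to 33.6 mL → factor 33.6/0.15 = 224
Step 4: 3 mL brought to 30 mL → factor 30/3 = 10
Step 5: 420 μL + 4000 μL = 4420 μL total → factor 4420/420 = 10.524
Product of known-step factors = 5.1567 × 10^5
Overall factor = 10.0 g/L / (0.456 ng/mL) = 2.193 × 10^7
x = 2.193 × 10^7 / 5.1567 × 10^5 = 42.5

42.5-fold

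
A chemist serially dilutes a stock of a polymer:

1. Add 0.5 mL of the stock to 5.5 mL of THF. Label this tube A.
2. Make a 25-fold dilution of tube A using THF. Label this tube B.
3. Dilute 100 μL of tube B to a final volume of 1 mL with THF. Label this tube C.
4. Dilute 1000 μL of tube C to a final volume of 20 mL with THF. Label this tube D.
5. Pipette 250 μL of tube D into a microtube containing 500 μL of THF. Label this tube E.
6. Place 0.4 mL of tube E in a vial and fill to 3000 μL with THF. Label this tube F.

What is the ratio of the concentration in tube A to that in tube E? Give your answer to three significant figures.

Step 1: 0.5 mL + 5.5 mL = 6 mL total → factor 6/0.5 = 12
Step 2: 25-fold → factor 25
Step 3: 100 μL brought to 1 mL → factor 1000/100 = 10
Step 4: 1000 μL brought to 20 mL → factor 20000/1000 = 20
Step 5: 250 μL + 500 μL = 750 μL total → factor 750/250 = 3
Dilution factor to tube A = 12; to tube E = 1.8 × 10^5
[tube A]/[tube E] = (factor to tube E)/(factor to tube A) = 1.8 × 10^5/12 = 1.50 × 10^4

1.50 × 10^4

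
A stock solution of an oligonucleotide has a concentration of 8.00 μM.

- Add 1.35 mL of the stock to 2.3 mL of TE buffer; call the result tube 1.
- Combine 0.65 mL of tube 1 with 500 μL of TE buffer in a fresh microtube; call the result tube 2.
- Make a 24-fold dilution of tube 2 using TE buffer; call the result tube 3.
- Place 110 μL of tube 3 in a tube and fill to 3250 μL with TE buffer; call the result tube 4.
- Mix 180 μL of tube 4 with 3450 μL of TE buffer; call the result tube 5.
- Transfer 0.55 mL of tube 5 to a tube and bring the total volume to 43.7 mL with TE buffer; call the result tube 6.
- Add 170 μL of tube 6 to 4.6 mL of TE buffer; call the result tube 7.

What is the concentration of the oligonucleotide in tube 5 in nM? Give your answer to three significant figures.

Step 1: 1.35 mL + 2.3 mL = 3.65 mL total → factor 3.65/1.35 = 2.7037
Step 2: 0.65 mL + 500 μL = 1.15 mL total → factor 1.15/0.65 = 1.7692
Step 3: 24-fold → factor 24
Step 4: 110 μL brought to 3250 μL → factor 3250/110 = 29.545
Step 5: 180 μL + 3450 μL = 3630 μL total → factor 3630/180 = 20.167
Dilution factor through tube 5 = 2.7037 × 1.7692 × 24 × 29.545 × 20.167 = 68404
[tube 5] = 8.00 μM / 68404 = 0.0001170 μM = 0.117 nM

0.117 nM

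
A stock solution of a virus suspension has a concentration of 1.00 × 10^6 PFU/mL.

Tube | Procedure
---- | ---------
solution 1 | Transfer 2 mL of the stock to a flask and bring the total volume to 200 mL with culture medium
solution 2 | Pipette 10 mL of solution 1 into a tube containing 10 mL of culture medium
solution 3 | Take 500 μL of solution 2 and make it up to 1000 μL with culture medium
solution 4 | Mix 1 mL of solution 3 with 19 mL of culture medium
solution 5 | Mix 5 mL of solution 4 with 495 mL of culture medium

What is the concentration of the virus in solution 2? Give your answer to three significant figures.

Step 1: 2 mL brought to 200 mL → factor 200/2 = 100
Step 2: 10 mL + 10 mL = 20 mL total → factor 20/10 = 2
Dilution factor through solution 2 = 100 × 2 = 200
[solution 2] = 1.00 × 10^6 PFU/mL / 200 = 5.00 × 10^3 PFU/mL

5.00 × 10^3 PFU/mL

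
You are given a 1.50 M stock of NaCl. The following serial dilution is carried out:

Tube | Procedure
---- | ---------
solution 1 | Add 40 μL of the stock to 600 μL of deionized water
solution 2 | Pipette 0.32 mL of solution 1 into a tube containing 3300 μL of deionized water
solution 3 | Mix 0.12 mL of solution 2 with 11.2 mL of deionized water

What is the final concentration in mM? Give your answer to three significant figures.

Step 1: 40 μL + 600 μL = 640 μL total → factor 640/40 = 16
Step 2: 0.32 mL + 3300 μL = 3.62 mL total → factor 3.62/0.32 = 11.312
Step 3: 0.12 mL + 11.2 mL = 11.32 mL total → factor 11.32/0.12 = 94.333
Overall dilution factor = 16 × 11.312 × 94.333 = 17074
Final = 1.50 M / 17074 = 8.785 × 10^-5 M = 0.0879 mM

0.0879 mM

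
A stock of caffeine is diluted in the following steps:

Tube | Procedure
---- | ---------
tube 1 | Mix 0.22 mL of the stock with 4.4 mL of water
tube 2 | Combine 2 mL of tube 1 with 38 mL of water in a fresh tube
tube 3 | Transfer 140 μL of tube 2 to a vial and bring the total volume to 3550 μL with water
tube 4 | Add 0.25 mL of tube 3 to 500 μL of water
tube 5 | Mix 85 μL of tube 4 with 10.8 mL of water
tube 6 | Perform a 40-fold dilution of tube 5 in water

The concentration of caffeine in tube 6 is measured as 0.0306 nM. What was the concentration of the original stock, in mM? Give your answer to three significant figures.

5.01 mM

Step 1: 0.22 mL + 4.4 mL = 4.62 mL total → factor 4.62/0.22 = 21
Step 2: 2 mL + 38 mL = 40 mL total → factor 40/2 = 20
Step 3: 140 μL brought to 3550 μL → factor 3550/140 = 25.357
Step 4: 0.25 mL + 500 μL = 0.75 mL total → factor 0.75/0.25 = 3
Step 5: 85 μL + 10.8 mL = 10885 μL total → factor 10885/85 = 128.06
Step 6: 40-fold → factor 40
Overall dilution factor = 21 × 20 × 25.357 × 3 × 128.06 × 40 = 1.6366 × 10^8
Stock = 0.0306 nM × 1.6366 × 10^8 = 5.008 × 10^6 nM = 5.01 mM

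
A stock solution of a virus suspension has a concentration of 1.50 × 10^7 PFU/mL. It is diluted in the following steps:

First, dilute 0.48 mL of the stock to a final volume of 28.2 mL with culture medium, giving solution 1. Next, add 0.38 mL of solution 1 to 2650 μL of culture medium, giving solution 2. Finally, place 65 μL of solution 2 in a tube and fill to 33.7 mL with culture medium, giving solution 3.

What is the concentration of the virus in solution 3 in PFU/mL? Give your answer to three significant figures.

61.8 PFU/mL

Step 1: 0.48 mL brought to 28.2 mL → factor 28.2/0.48 = 58.75
Step 2: 0.38 mL + 2650 μL = 3.03 mL total → factor 3.03/0.38 = 7.9737
Step 3: 65 μL brought to 33.7 mL → factor 33700/65 = 518.46
Overall dilution factor = 58.75 × 7.9737 × 518.46 = 2.4288 × 10^5
Final = 1.50 × 10^7 PFU/mL / 2.4288 × 10^5 = 61.8 PFU/mL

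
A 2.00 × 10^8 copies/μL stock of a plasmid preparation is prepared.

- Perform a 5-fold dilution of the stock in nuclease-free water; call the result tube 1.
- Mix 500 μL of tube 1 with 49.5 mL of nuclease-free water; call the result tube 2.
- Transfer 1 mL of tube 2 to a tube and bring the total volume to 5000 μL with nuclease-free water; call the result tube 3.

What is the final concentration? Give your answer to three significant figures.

8.00 × 10^4 copies/μL

Step 1: 5-fold → factor 5
Step 2: 500 μL + 49.5 mL = 50000 μL total → factor 50000/500 = 100
Step 3: 1 mL brought to 5000 μL → factor 5/1 = 5
Overall dilution factor = 5 × 100 × 5 = 2500
Final = 2.00 × 10^8 copies/μL / 2500 = 8.00 × 10^4 copies/μL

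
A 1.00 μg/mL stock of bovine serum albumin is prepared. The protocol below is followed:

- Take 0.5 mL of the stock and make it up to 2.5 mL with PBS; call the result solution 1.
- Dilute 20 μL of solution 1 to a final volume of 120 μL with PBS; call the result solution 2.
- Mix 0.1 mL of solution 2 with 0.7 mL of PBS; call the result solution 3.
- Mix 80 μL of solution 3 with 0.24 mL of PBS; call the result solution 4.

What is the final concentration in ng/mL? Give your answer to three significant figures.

Step 1: 0.5 mL brought to 2.5 mL → factor 2.5/0.5 = 5
Step 2: 20 μL brought to 120 μL → factor 120/20 = 6
Step 3: 0.1 mL + 0.7 mL = 0.8 mL total → factor 0.8/0.1 = 8
Step 4: 80 μL + 0.24 mL = 320 μL total → factor 320/80 = 4
Overall dilution factor = 5 × 6 × 8 × 4 = 960
Final = 1.00 μg/mL / 960 = 0.001042 μg/mL = 1.04 ng/mL

1.04 ng/mL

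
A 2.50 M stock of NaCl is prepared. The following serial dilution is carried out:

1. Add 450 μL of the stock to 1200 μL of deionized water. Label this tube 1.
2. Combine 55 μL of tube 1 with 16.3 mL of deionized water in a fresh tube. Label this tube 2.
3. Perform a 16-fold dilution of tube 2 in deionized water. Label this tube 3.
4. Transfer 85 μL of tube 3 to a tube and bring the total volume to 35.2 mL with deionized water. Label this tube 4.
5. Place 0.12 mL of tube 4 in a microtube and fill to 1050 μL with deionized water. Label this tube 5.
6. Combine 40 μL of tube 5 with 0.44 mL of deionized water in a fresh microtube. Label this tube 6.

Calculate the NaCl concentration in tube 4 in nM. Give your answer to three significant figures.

Step 1: 450 μL + 1200 μL = 1650 μL total → factor 1650/450 = 3.6667
Step 2: 55 μL + 16.3 mL = 16355 μL total → factor 16355/55 = 297.36
Step 3: 16-fold → factor 16
Step 4: 85 μL brought to 35.2 mL → factor 35200/85 = 414.12
Dilution factor through tube 4 = 3.6667 × 297.36 × 16 × 414.12 = 7.2244 × 10^6
[tube 4] = 2.50 M / 7.2244 × 10^6 = 3.460 × 10^-7 M = 346 nM

346 nM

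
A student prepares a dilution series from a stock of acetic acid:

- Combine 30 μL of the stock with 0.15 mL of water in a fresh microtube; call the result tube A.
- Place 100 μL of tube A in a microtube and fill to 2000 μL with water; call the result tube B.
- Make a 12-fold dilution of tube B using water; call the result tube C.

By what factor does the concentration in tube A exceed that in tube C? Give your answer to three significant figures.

Step 1: 30 μL + 0.15 mL = 180 μL total → factor 180/30 = 6
Step 2: 100 μL brought to 2000 μL → factor 2000/100 = 20
Step 3: 12-fold → factor 12
Dilution factor to tube A = 6; to tube C = 1440
[tube A]/[tube C] = (factor to tube C)/(factor to tube A) = 1440/6 = 240

240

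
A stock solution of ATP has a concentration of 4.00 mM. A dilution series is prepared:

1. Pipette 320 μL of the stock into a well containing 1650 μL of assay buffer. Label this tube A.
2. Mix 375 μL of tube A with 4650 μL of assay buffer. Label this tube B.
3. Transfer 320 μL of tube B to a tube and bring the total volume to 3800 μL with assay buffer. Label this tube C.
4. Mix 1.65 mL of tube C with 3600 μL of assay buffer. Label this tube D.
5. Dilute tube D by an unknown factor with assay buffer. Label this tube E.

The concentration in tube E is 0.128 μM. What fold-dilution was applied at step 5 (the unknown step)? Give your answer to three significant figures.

Step 1: 320 μL + 1650 μL = 1970 μL total → factor 1970/320 = 6.1562
Step 2: 375 μL + 4650 μL = 5025 μL total → factor 5025/375 = 13.4
Step 3: 320 μL brought to 3800 μL → factor 3800/320 = 11.875
Step 4: 1.65 mL + 3600 μL = 5.25 mL total → factor 5.25/1.65 = 3.1818
Step 5: unknown factor x
Product of known-step factors = 3117
Overall factor = 4.00 mM / (0.128 μM) = 31250
x = 31250 / 3117 = 10.0

10.0-fold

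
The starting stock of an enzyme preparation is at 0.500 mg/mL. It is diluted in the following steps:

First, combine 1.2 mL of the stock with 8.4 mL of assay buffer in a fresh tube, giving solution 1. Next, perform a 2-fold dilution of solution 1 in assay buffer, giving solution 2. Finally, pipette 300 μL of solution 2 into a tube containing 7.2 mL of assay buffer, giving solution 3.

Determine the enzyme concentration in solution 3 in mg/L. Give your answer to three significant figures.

1.25 mg/L

Step 1: 1.2 mL + 8.4 mL = 9.6 mL total → factor 9.6/1.2 = 8
Step 2: 2-fold → factor 2
Step 3: 300 μL + 7.2 mL = 7500 μL total → factor 7500/300 = 25
Overall dilution factor = 8 × 2 × 25 = 400
Final = 0.500 mg/mL / 400 = 0.001250 mg/mL = 1.25 mg/L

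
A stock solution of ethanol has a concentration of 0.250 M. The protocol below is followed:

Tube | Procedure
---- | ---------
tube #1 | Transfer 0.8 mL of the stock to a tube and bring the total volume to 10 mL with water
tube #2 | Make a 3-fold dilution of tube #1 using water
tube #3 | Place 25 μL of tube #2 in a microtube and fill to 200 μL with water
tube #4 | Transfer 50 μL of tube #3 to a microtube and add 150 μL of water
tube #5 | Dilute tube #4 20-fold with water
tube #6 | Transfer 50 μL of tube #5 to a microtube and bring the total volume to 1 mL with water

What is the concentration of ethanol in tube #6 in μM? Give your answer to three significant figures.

Step 1: 0.8 mL brought to 10 mL → factor 10/0.8 = 12.5
Step 2: 3-fold → factor 3
Step 3: 25 μL brought to 200 μL → factor 200/25 = 8
Step 4: 50 μL + 150 μL = 200 μL total → factor 200/50 = 4
Step 5: 20-fold → factor 20
Step 6: 50 μL brought to 1 mL → factor 1000/50 = 20
Overall dilution factor = 12.5 × 3 × 8 × 4 × 20 × 20 = 4.8 × 10^5
Final = 0.250 M / 4.8 × 10^5 = 5.208 × 10^-7 M = 0.521 μM

0.521 μM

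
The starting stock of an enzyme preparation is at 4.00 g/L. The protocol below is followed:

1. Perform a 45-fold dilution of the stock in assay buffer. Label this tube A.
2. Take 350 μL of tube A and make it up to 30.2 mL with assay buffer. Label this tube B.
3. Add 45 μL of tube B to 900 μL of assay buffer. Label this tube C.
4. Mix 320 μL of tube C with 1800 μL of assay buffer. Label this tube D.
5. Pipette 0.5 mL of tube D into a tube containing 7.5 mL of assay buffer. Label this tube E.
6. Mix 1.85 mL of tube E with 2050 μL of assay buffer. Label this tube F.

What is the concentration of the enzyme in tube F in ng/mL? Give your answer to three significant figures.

0.220 ng/mL

Step 1: 45-fold → factor 45
Step 2: 350 μL brought to 30.2 mL → factor 30200/350 = 86.286
Step 3: 45 μL + 900 μL = 945 μL total → factor 945/45 = 21
Step 4: 320 μL + 1800 μL = 2120 μL total → factor 2120/320 = 6.625
Step 5: 0.5 mL + 7.5 mL = 8 mL total → factor 8/0.5 = 16
Step 6: 1.85 mL + 2050 μL = 3.9 mL total → factor 3.9/1.85 = 2.1081
Overall dilution factor = 45 × 86.286 × 21 × 6.625 × 16 × 2.1081 = 1.8221 × 10^7
Final = 4.00 g/L / 1.8221 × 10^7 = 2.195 × 10^-7 g/L = 0.220 ng/mL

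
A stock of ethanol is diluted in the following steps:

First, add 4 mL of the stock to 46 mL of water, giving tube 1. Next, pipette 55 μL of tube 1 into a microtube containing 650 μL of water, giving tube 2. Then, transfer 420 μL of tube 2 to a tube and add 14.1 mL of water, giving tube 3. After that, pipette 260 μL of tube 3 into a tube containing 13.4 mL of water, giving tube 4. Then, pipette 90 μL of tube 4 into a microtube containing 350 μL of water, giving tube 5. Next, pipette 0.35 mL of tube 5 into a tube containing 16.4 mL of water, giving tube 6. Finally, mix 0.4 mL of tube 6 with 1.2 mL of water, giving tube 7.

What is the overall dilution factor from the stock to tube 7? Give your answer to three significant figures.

2.72 × 10^8

Step 1: 4 mL + 46 mL = 50 mL total → factor 50/4 = 12.5
Step 2: 55 μL + 650 μL = 705 μL total → factor 705/55 = 12.818
Step 3: 420 μL + 14.1 mL = 14520 μL total → factor 14520/420 = 34.571
Step 4: 260 μL + 13.4 mL = 13660 μL total → factor 13660/260 = 52.538
Step 5: 90 μL + 350 μL = 440 μL total → factor 440/90 = 4.8889
Step 6: 0.35 mL + 16.4 mL = 16.75 mL total → factor 16.75/0.35 = 47.857
Step 7: 0.4 mL + 1.2 mL = 1.6 mL total → factor 1.6/0.4 = 4
Overall dilution factor = 12.5 × 12.818 × 34.571 × 52.538 × 4.8889 × 47.857 × 4 = 2.7236 × 10^8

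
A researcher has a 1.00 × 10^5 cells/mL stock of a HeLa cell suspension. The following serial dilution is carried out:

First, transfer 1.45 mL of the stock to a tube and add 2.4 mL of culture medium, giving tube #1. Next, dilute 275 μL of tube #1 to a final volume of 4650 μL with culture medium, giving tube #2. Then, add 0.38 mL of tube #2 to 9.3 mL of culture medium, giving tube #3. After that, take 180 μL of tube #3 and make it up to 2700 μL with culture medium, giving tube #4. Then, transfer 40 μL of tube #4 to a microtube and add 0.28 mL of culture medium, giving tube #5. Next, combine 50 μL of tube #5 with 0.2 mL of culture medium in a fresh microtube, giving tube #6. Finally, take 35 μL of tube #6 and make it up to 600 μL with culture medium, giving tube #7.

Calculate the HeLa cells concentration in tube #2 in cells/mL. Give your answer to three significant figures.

2.23 × 10^3 cells/mL

Step 1: 1.45 mL + 2.4 mL = 3.85 mL total → factor 3.85/1.45 = 2.6552
Step 2: 275 μL brought to 4650 μL → factor 4650/275 = 16.909
Dilution factor through tube #2 = 2.6552 × 16.909 = 44.897
[tube #2] = 1.00 × 10^5 cells/mL / 44.897 = 2.23 × 10^3 cells/mL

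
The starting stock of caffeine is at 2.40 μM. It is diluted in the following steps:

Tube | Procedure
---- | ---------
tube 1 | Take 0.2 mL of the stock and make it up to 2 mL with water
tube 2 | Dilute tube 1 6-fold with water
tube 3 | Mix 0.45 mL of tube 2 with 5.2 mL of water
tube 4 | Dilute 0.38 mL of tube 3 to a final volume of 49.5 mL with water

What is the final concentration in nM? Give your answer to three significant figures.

0.0245 nM

Step 1: 0.2 mL brought to 2 mL → factor 2/0.2 = 10
Step 2: 6-fold → factor 6
Step 3: 0.45 mL + 5.2 mL = 5.65 mL total → factor 5.65/0.45 = 12.556
Step 4: 0.38 mL brought to 49.5 mL → factor 49.5/0.38 = 130.26
Overall dilution factor = 10 × 6 × 12.556 × 130.26 = 98132
Final = 2.40 μM / 98132 = 2.446 × 10^-5 μM = 0.0245 nM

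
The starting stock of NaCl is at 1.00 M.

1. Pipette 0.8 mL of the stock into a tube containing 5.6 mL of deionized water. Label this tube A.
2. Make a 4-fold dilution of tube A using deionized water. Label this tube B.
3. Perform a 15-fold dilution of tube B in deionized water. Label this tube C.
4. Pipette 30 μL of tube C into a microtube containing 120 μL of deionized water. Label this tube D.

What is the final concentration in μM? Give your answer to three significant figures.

417 μM

Step 1: 0.8 mL + 5.6 mL = 6.4 mL total → factor 6.4/0.8 = 8
Step 2: 4-fold → factor 4
Step 3: 15-fold → factor 15
Step 4: 30 μL + 120 μL = 150 μL total → factor 150/30 = 5
Overall dilution factor = 8 × 4 × 15 × 5 = 2400
Final = 1.00 M / 2400 = 0.0004167 M = 417 μM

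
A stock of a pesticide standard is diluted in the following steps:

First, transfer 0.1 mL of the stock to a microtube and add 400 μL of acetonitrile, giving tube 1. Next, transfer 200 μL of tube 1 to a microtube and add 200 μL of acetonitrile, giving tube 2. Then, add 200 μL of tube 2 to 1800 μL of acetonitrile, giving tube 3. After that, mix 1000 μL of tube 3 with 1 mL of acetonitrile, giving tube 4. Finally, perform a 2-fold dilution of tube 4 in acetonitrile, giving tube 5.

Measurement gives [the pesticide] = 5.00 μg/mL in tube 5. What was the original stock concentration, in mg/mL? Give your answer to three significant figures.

Step 1: 0.1 mL + 400 μL = 0.5 mL total → factor 0.5/0.1 = 5
Step 2: 200 μL + 200 μL = 400 μL total → factor 400/200 = 2
Step 3: 200 μL + 1800 μL = 2000 μL total → factor 2000/200 = 10
Step 4: 1000 μL + 1 mL = 2000 μL total → factor 2000/1000 = 2
Step 5: 2-fold → factor 2
Overall dilution factor = 5 × 2 × 10 × 2 × 2 = 400
Stock = 5.00 μg/mL × 400 = 2000 μg/mL = 2.00 mg/mL

2.00 mg/mL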